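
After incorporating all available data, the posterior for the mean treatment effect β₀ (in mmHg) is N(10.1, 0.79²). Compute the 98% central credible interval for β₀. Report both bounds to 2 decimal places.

The posterior is symmetric, so the 98% equal-tailed interval is β₀ = 10.1 ± z·0.79 with z = 2.326.
Half-width: 2.326 × 0.79 = 1.84.
10.1 − 1.84 = 8.26; 10.1 + 1.84 = 11.94.

[8.26, 11.94]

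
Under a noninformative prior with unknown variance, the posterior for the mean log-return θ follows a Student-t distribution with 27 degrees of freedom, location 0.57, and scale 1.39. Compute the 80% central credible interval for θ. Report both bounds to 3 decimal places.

The t_27 distribution is symmetric; the 80% interval is 0.57 ± t·1.39 with t_{0.9,27} = 1.314.
Half-width: 1.314 × 1.39 = 1.826.
0.57 − 1.826 = -1.256; 0.57 + 1.826 = 2.396.

[-1.256, 2.396]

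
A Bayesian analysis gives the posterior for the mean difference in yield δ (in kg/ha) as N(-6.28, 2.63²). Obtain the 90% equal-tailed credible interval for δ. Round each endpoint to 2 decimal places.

The posterior is symmetric, so the 90% equal-tailed interval is δ = -6.28 ± z·2.63 with z = 1.645.
Half-width: 1.645 × 2.63 = 4.33.
-6.28 − 4.33 = -10.61; -6.28 + 4.33 = -1.95.

[-10.61, -1.95]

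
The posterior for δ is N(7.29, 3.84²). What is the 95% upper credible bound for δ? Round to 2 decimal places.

13.61

Need U with P(δ ≤ U) = 0.95: U = 7.29 + z_{0.05}·3.84.
z = 1.645; U = 7.29 + 1.645 × 3.84 = 13.61.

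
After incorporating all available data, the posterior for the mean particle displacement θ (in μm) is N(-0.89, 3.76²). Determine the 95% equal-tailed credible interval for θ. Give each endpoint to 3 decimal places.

The posterior is symmetric, so the 95% equal-tailed interval is θ = -0.89 ± z·3.76 with z = 1.960.
Half-width: 1.960 × 3.76 = 7.369.
-0.89 − 7.369 = -8.259; -0.89 + 7.369 = 6.479.

[-8.259, 6.479]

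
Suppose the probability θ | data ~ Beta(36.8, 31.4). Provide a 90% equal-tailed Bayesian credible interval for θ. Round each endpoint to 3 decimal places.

[0.440, 0.638]

Posterior: Beta(36.8, 31.4).
Equal-tailed 90% interval: the 0.05 and 0.95 quantiles of Beta(36.8, 31.4).
Posterior mean ≈ 0.540, SD ≈ 0.060; a Normal approximation gives roughly [0.441, 0.638].
Exact: F⁻¹(0.05) = 0.440; F⁻¹(0.95) = 0.638.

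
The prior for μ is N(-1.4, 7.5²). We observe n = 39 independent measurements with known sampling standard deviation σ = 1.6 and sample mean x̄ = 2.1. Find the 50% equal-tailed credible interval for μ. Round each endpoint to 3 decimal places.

Posterior precision = 1/7.5² + 39/1.6² = 0.0178 + 15.2344 = 15.2522, so posterior SD = 0.2561.
Posterior mean = (-1.4/7.5² + 39·2.1/1.6²) / 15.2522 = 2.0959.
Interval: 2.0959 ± 0.674 × 0.2561 → [1.923, 2.269].

[1.923, 2.269]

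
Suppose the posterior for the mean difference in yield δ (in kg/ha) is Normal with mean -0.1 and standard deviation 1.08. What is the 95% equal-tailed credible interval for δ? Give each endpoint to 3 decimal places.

[-2.217, 2.017]

The posterior is symmetric, so the 95% equal-tailed interval is δ = -0.1 ± z·1.08 with z = 1.960.
Half-width: 1.960 × 1.08 = 2.117.
-0.1 − 2.117 = -2.217; -0.1 + 2.117 = 2.017.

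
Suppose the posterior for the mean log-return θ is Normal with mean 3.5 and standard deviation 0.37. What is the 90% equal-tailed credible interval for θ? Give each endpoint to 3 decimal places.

The posterior is symmetric, so the 90% equal-tailed interval is θ = 3.5 ± z·0.37 with z = 1.645.
Half-width: 1.645 × 0.37 = 0.609.
3.5 − 0.609 = 2.891; 3.5 + 0.609 = 4.109.

[2.891, 4.109]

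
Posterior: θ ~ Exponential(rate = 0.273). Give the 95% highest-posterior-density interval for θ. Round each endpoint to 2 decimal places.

The exponential density is strictly decreasing on [0, ∞), so the HPD interval is anchored at 0: [0, q] with P(θ ≤ q) = 0.95.
q = −ln(1 − 0.95) / 0.273 = 2.9957 / 0.273 = 10.97.

[0.00, 10.97]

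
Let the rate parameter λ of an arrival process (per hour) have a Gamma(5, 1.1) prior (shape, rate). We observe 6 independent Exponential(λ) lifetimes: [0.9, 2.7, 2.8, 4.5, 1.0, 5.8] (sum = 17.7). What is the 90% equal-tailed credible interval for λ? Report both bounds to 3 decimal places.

Posterior: Gamma(5+6, 1.1+17.7) = Gamma(11, 18.8) (shape, rate).
Equal-tailed 90% interval: Gamma(11, 18.8) quantiles at 0.05 and 0.95.
Posterior mean ≈ 0.585, SD ≈ 0.176; a Normal approximation gives roughly [0.295, 0.875].
Exact: lower = 0.328; upper = 0.902.

[0.328, 0.902]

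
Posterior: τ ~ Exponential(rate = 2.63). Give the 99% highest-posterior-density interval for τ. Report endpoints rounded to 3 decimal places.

The exponential density is strictly decreasing on [0, ∞), so the HPD interval is anchored at 0: [0, q] with P(τ ≤ q) = 0.99.
q = −ln(1 − 0.99) / 2.63 = 4.6052 / 2.63 = 1.751.

[0.000, 1.751]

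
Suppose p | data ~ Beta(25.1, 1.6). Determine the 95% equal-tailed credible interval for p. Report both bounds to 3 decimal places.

[0.826, 0.995]

Posterior: Beta(25.1, 1.6).
Equal-tailed 95% interval: the 0.025 and 0.975 quantiles of Beta(25.1, 1.6).
Posterior mean ≈ 0.940, SD ≈ 0.045; a Normal approximation gives roughly [0.852, 1.028].
Exact: F⁻¹(0.025) = 0.826; F⁻¹(0.975) = 0.995.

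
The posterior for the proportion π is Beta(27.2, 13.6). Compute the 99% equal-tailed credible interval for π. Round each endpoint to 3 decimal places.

Posterior: Beta(27.2, 13.6).
Equal-tailed 99% interval: the 0.005 and 0.995 quantiles of Beta(27.2, 13.6).
Posterior mean ≈ 0.667, SD ≈ 0.073; a Normal approximation gives roughly [0.479, 0.854].
Exact: F⁻¹(0.005) = 0.468; F⁻¹(0.995) = 0.835.

[0.468, 0.835]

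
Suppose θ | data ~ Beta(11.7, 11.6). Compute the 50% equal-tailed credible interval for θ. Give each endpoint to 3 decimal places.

[0.432, 0.572]

Posterior: Beta(11.7, 11.6).
Equal-tailed 50% interval: the 0.25 and 0.75 quantiles of Beta(11.7, 11.6).
Posterior mean ≈ 0.502, SD ≈ 0.101; a Normal approximation gives roughly [0.434, 0.571].
Exact: F⁻¹(0.25) = 0.432; F⁻¹(0.75) = 0.572.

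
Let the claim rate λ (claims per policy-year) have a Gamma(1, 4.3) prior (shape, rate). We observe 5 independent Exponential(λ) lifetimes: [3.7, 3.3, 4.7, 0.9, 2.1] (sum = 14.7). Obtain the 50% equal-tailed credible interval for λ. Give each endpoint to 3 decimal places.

[0.222, 0.391]

Posterior: Gamma(1+5, 4.3+14.7) = Gamma(6, 19.0) (shape, rate).
Equal-tailed 50% interval: Gamma(6, 19.0) quantiles at 0.25 and 0.75.
Posterior mean ≈ 0.316, SD ≈ 0.129; a Normal approximation gives roughly [0.229, 0.403].
Exact: lower = 0.222; upper = 0.391.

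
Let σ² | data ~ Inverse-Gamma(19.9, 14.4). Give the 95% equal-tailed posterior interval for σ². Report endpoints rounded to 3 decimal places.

[0.487, 1.186]

Inverse-Gamma(19.9, 14.4) quantiles: F⁻¹(0.025) and F⁻¹(0.975).
Equivalently, 1/σ² ~ Gamma(19.9, rate = 14.4); invert its 0.975 and 0.025 quantiles.
Posterior mean ≈ 0.762, SD ≈ 0.180; a Normal approximation gives roughly [0.409, 1.115].
Exact: lower = 0.487; upper = 1.186.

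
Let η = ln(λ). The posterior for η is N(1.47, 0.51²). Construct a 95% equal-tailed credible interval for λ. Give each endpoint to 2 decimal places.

[1.60, 11.82]

On the log scale the 95% interval is 1.47 ± 1.960 × 0.51 = [0.4704, 2.4696].
Exponentiate: [e^0.4704, e^2.4696] = [1.60, 11.82].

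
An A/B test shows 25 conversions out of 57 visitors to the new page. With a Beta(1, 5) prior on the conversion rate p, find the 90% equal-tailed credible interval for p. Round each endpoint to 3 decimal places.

Posterior: Beta(1+25, 5+32) = Beta(26, 37).
Equal-tailed 90% interval: the 0.05 and 0.95 quantiles of Beta(26, 37).
Posterior mean ≈ 0.413, SD ≈ 0.062; a Normal approximation gives roughly [0.311, 0.514].
Exact: F⁻¹(0.05) = 0.313; F⁻¹(0.95) = 0.516.

[0.313, 0.516]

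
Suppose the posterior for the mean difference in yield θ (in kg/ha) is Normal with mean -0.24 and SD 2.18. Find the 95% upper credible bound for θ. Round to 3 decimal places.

3.346

Need U with P(θ ≤ U) = 0.95: U = -0.24 + z_{0.05}·2.18.
z = 1.645; U = -0.24 + 1.645 × 2.18 = 3.346.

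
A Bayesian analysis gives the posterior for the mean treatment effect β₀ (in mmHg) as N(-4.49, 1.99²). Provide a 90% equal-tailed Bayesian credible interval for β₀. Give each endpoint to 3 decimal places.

[-7.763, -1.217]

The posterior is symmetric, so the 90% equal-tailed interval is β₀ = -4.49 ± z·1.99 with z = 1.645.
Half-width: 1.645 × 1.99 = 3.273.
-4.49 − 3.273 = -7.763; -4.49 + 3.273 = -1.217.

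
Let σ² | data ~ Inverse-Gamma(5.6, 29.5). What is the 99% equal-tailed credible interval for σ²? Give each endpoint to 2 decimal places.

Inverse-Gamma(5.6, 29.5) quantiles: F⁻¹(0.005) and F⁻¹(0.995).
Equivalently, 1/σ² ~ Gamma(5.6, rate = 29.5); invert its 0.995 and 0.005 quantiles.
Posterior mean ≈ 6.41, SD ≈ 3.38; a Normal approximation gives roughly [-2.29, 15.12].
Exact: lower = 2.18; upper = 21.89.

[2.18, 21.89]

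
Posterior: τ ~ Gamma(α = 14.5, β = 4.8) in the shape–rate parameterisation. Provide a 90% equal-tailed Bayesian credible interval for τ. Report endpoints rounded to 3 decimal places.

Posterior: Gamma(shape 14.5, rate 4.8).
Equal-tailed 90% interval: Gamma(14.5, 4.8) quantiles at 0.05 and 0.95.
Posterior mean ≈ 3.021, SD ≈ 0.793; a Normal approximation gives roughly [1.716, 4.326].
Exact: lower = 1.845; upper = 4.433.

[1.845, 4.433]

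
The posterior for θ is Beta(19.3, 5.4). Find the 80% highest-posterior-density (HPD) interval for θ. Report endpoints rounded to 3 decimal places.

[0.690, 0.895]

The posterior is unimodal and skewed, so the HPD interval has equal density at both endpoints and is the shortest 80% interval.
Solving f(0.690) = f(0.895) with F(0.895) − F(0.690) = 0.80 gives [0.690, 0.895].
For comparison, the equal-tailed interval is [0.672, 0.881]; the HPD is narrower and shifted toward the mode.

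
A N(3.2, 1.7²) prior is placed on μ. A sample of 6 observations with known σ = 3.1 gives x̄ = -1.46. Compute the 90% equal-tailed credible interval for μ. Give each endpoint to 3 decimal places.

Posterior precision = 1/1.7² + 6/3.1² = 0.3460 + 0.6243 = 0.9704, so posterior SD = 1.0152.
Posterior mean = (3.2/1.7² + 6·-1.46/3.1²) / 0.9704 = 0.2017.
Interval: 0.2017 ± 1.645 × 1.0152 → [-1.468, 1.871].

[-1.468, 1.871]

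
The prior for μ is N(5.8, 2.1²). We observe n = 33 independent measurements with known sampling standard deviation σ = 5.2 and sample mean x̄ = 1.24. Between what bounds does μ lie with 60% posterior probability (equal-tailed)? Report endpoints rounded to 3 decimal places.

[1.255, 2.654]

Posterior precision = 1/2.1² + 33/5.2² = 0.2268 + 1.2204 = 1.4472, so posterior SD = 0.8313.
Posterior mean = (5.8/2.1² + 33·1.24/5.2²) / 1.4472 = 1.9545.
Interval: 1.9545 ± 0.842 × 0.8313 → [1.255, 2.654].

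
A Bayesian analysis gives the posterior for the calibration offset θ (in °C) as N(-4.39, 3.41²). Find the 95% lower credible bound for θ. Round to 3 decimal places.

-9.999

Need L with P(θ ≥ L) = 0.95: L = -4.39 − z_{0.05}·3.41.
z = 1.645; L = -4.39 − 1.645 × 3.41 = -9.999.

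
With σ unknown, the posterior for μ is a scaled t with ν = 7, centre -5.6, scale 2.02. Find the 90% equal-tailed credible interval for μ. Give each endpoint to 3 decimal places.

The t_7 distribution is symmetric; the 90% interval is -5.6 ± t·2.02 with t_{0.95,7} = 1.895.
Half-width: 1.895 × 2.02 = 3.827.
-5.6 − 3.827 = -9.427; -5.6 + 3.827 = -1.773.

[-9.427, -1.773]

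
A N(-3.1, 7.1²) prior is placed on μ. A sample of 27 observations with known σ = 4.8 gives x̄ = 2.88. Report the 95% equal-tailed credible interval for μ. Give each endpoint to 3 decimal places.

[0.985, 4.576]

Posterior precision = 1/7.1² + 27/4.8² = 0.0198 + 1.1719 = 1.1917, so posterior SD = 0.9160.
Posterior mean = (-3.1/7.1² + 27·2.88/4.8²) / 1.1917 = 2.7805.
Interval: 2.7805 ± 1.960 × 0.9160 → [0.985, 4.576].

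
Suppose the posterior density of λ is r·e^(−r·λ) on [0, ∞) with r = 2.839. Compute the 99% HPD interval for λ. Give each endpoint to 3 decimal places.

The exponential density is strictly decreasing on [0, ∞), so the HPD interval is anchored at 0: [0, q] with P(λ ≤ q) = 0.99.
q = −ln(1 − 0.99) / 2.839 = 4.6052 / 2.839 = 1.622.

[0.000, 1.622]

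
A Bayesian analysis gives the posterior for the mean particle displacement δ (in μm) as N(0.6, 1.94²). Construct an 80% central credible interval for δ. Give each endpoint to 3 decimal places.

[-1.886, 3.086]

The posterior is symmetric, so the 80% equal-tailed interval is δ = 0.6 ± z·1.94 with z = 1.282.
Half-width: 1.282 × 1.94 = 2.486.
0.6 − 2.486 = -1.886; 0.6 + 2.486 = 3.086.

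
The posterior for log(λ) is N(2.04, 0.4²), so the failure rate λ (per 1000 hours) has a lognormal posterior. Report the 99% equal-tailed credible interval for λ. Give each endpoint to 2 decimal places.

[2.74, 21.55]

On the log scale the 99% interval is 2.04 ± 2.576 × 0.4 = [1.0097, 3.0703].
Exponentiate: [e^1.0097, e^3.0703] = [2.74, 21.55].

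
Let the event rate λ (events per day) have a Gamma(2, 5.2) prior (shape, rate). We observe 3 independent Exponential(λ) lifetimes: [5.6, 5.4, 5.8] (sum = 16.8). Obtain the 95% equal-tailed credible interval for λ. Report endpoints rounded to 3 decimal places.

Posterior: Gamma(2+3, 5.2+16.8) = Gamma(5, 22.0) (shape, rate).
Equal-tailed 95% interval: Gamma(5, 22.0) quantiles at 0.025 and 0.975.
Posterior mean ≈ 0.227, SD ≈ 0.102; a Normal approximation gives roughly [0.028, 0.426].
Exact: lower = 0.074; upper = 0.466.

[0.074, 0.466]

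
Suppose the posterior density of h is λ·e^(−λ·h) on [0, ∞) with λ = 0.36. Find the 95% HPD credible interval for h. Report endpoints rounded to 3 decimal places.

[0.000, 8.321]

The exponential density is strictly decreasing on [0, ∞), so the HPD interval is anchored at 0: [0, q] with P(h ≤ q) = 0.95.
q = −ln(1 − 0.95) / 0.36 = 2.9957 / 0.36 = 8.321.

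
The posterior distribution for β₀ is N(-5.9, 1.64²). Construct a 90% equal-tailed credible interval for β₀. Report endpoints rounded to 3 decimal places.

[-8.598, -3.202]

The posterior is symmetric, so the 90% equal-tailed interval is β₀ = -5.9 ± z·1.64 with z = 1.645.
Half-width: 1.645 × 1.64 = 2.698.
-5.9 − 2.698 = -8.598; -5.9 + 2.698 = -3.202.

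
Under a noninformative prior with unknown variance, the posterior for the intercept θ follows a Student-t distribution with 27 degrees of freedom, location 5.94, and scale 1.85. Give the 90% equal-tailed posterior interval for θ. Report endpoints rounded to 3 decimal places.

The t_27 distribution is symmetric; the 90% interval is 5.94 ± t·1.85 with t_{0.95,27} = 1.703.
Half-width: 1.703 × 1.85 = 3.151.
5.94 − 3.151 = 2.789; 5.94 + 3.151 = 9.091.

[2.789, 9.091]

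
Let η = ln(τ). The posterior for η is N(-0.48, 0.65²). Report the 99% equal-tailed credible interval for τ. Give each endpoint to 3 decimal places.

[0.116, 3.301]

On the log scale the 99% interval is -0.48 ± 2.576 × 0.65 = [-2.1543, 1.1943].
Exponentiate: [e^-2.1543, e^1.1943] = [0.116, 3.301].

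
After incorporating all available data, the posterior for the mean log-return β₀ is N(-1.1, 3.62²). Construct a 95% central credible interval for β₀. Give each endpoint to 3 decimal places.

[-8.195, 5.995]

The posterior is symmetric, so the 95% equal-tailed interval is β₀ = -1.1 ± z·3.62 with z = 1.960.
Half-width: 1.960 × 3.62 = 7.095.
-1.1 − 7.095 = -8.195; -1.1 + 7.095 = 5.995.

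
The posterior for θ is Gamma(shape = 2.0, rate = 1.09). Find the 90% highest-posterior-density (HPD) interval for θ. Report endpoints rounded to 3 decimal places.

[0.077, 3.607]

The posterior is unimodal and skewed, so the HPD interval has equal density at both endpoints and is the shortest 90% interval.
Solving f(0.077) = f(3.607) with F(3.607) − F(0.077) = 0.90 gives [0.077, 3.607].
For comparison, the equal-tailed interval is [0.326, 4.352]; the HPD is narrower and shifted toward the mode.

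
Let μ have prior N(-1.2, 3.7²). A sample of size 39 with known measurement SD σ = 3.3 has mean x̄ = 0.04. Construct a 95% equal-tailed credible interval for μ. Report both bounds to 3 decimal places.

Posterior precision = 1/3.7² + 39/3.3² = 0.0730 + 3.5813 = 3.6543, so posterior SD = 0.5231.
Posterior mean = (-1.2/3.7² + 39·0.04/3.3²) / 3.6543 = 0.0152.
Interval: 0.0152 ± 1.960 × 0.5231 → [-1.010, 1.041].

[-1.010, 1.041]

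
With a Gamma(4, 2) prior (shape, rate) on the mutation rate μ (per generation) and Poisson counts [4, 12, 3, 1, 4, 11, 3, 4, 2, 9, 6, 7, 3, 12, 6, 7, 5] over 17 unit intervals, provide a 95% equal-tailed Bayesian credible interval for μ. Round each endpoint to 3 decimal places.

Posterior: Gamma(4+99, 2+17) = Gamma(103, 19) (shape, rate).
Equal-tailed 95% interval: Gamma(103, 19) quantiles at 0.025 and 0.975.
Posterior mean ≈ 5.421, SD ≈ 0.534; a Normal approximation gives roughly [4.374, 6.468].
Exact: lower = 4.425; upper = 6.517.

[4.425, 6.517]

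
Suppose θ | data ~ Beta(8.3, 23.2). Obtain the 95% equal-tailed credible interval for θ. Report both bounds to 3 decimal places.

Posterior: Beta(8.3, 23.2).
Equal-tailed 95% interval: the 0.025 and 0.975 quantiles of Beta(8.3, 23.2).
Posterior mean ≈ 0.263, SD ≈ 0.077; a Normal approximation gives roughly [0.112, 0.415].
Exact: F⁻¹(0.025) = 0.128; F⁻¹(0.975) = 0.428.

[0.128, 0.428]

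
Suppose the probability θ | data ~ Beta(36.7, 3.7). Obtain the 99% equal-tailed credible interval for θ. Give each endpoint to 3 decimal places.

Posterior: Beta(36.7, 3.7).
Equal-tailed 99% interval: the 0.005 and 0.995 quantiles of Beta(36.7, 3.7).
Posterior mean ≈ 0.908, SD ≈ 0.045; a Normal approximation gives roughly [0.793, 1.024].
Exact: F⁻¹(0.005) = 0.759; F⁻¹(0.995) = 0.985.

[0.759, 0.985]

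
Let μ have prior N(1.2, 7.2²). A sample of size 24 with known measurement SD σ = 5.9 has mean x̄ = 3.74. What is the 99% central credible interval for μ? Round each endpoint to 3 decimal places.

Posterior precision = 1/7.2² + 24/5.9² = 0.0193 + 0.6895 = 0.7087, so posterior SD = 1.1878.
Posterior mean = (1.2/7.2² + 24·3.74/5.9²) / 0.7087 = 3.6709.
Interval: 3.6709 ± 2.576 × 1.1878 → [0.611, 6.731].

[0.611, 6.731]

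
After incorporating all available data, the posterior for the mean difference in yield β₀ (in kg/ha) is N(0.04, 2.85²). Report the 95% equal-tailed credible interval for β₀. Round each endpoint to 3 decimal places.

[-5.546, 5.626]

The posterior is symmetric, so the 95% equal-tailed interval is β₀ = 0.04 ± z·2.85 with z = 1.960.
Half-width: 1.960 × 2.85 = 5.586.
0.04 − 5.586 = -5.546; 0.04 + 5.586 = 5.626.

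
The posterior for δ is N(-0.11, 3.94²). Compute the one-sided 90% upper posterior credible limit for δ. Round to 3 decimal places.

Need U with P(δ ≤ U) = 0.90: U = -0.11 + z_{0.1}·3.94.
z = 1.282; U = -0.11 + 1.282 × 3.94 = 4.939.

4.939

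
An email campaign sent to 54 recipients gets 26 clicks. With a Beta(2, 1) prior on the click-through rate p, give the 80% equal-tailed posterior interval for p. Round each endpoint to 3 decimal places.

Posterior: Beta(2+26, 1+28) = Beta(28, 29).
Equal-tailed 80% interval: the 0.1 and 0.9 quantiles of Beta(28, 29).
Posterior mean ≈ 0.491, SD ≈ 0.066; a Normal approximation gives roughly [0.407, 0.575].
Exact: F⁻¹(0.1) = 0.407; F⁻¹(0.9) = 0.576.

[0.407, 0.576]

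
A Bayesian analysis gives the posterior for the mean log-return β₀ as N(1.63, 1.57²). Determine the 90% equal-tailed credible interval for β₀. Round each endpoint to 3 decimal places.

[-0.952, 4.212]

The posterior is symmetric, so the 90% equal-tailed interval is β₀ = 1.63 ± z·1.57 with z = 1.645.
Half-width: 1.645 × 1.57 = 2.582.
1.63 − 2.582 = -0.952; 1.63 + 2.582 = 4.212.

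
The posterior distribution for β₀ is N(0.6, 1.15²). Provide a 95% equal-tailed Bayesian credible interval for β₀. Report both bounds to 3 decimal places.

[-1.654, 2.854]

The posterior is symmetric, so the 95% equal-tailed interval is β₀ = 0.6 ± z·1.15 with z = 1.960.
Half-width: 1.960 × 1.15 = 2.254.
0.6 − 2.254 = -1.654; 0.6 + 2.254 = 2.854.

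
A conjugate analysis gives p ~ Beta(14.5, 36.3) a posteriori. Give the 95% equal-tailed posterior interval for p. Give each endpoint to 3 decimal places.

[0.171, 0.416]

Posterior: Beta(14.5, 36.3).
Equal-tailed 95% interval: the 0.025 and 0.975 quantiles of Beta(14.5, 36.3).
Posterior mean ≈ 0.285, SD ≈ 0.063; a Normal approximation gives roughly [0.162, 0.408].
Exact: F⁻¹(0.025) = 0.171; F⁻¹(0.975) = 0.416.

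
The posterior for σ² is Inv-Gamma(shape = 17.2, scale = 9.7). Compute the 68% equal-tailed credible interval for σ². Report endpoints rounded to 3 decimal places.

[0.456, 0.740]

Inverse-Gamma(17.2, 9.7) quantiles: F⁻¹(0.16) and F⁻¹(0.84).
Equivalently, 1/σ² ~ Gamma(17.2, rate = 9.7); invert its 0.84 and 0.16 quantiles.
Posterior mean ≈ 0.599, SD ≈ 0.154; a Normal approximation gives roughly [0.446, 0.751].
Exact: lower = 0.456; upper = 0.740.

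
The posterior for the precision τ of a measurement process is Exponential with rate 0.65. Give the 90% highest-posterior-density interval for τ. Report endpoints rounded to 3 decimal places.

The exponential density is strictly decreasing on [0, ∞), so the HPD interval is anchored at 0: [0, q] with P(τ ≤ q) = 0.90.
q = −ln(1 − 0.90) / 0.65 = 2.3026 / 0.65 = 3.542.

[0.000, 3.542]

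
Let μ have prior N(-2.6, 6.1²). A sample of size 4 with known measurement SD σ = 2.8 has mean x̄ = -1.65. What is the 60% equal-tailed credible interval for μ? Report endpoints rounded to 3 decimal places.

[-2.846, -0.549]

Posterior precision = 1/6.1² + 4/2.8² = 0.0269 + 0.5102 = 0.5371, so posterior SD = 1.3645.
Posterior mean = (-2.6/6.1² + 4·-1.65/2.8²) / 0.5371 = -1.6975.
Interval: -1.6975 ± 0.842 × 1.3645 → [-2.846, -0.549].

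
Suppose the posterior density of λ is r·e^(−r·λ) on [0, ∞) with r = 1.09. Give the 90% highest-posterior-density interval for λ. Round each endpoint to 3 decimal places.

The exponential density is strictly decreasing on [0, ∞), so the HPD interval is anchored at 0: [0, q] with P(λ ≤ q) = 0.90.
q = −ln(1 − 0.90) / 1.09 = 2.3026 / 1.09 = 2.112.

[0.000, 2.112]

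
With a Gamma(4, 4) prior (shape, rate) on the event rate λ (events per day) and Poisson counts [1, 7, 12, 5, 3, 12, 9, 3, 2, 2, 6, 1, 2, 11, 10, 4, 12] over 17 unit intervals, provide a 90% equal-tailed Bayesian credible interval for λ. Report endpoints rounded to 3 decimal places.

[4.269, 5.880]

Posterior: Gamma(4+102, 4+17) = Gamma(106, 21) (shape, rate).
Equal-tailed 90% interval: Gamma(106, 21) quantiles at 0.05 and 0.95.
Posterior mean ≈ 5.048, SD ≈ 0.490; a Normal approximation gives roughly [4.241, 5.854].
Exact: lower = 4.269; upper = 5.880.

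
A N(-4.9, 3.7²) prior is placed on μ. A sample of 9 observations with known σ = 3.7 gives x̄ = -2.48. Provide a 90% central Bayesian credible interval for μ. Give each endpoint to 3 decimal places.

Posterior precision = 1/3.7² + 9/3.7² = 0.0730 + 0.6574 = 0.7305, so posterior SD = 1.1700.
Posterior mean = (-4.9/3.7² + 9·-2.48/3.7²) / 0.7305 = -2.7220.
Interval: -2.7220 ± 1.645 × 1.1700 → [-4.647, -0.797].

[-4.647, -0.797]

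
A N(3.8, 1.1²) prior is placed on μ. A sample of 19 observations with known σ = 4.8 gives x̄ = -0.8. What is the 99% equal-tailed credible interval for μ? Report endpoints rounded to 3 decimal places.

Posterior precision = 1/1.1² + 19/4.8² = 0.8264 + 0.8247 = 1.6511, so posterior SD = 0.7782.
Posterior mean = (3.8/1.1² + 19·-0.8/4.8²) / 1.6511 = 1.5025.
Interval: 1.5025 ± 2.576 × 0.7782 → [-0.502, 3.507].

[-0.502, 3.507]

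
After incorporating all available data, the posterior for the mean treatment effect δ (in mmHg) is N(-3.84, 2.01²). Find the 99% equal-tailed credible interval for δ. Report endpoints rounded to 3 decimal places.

The posterior is symmetric, so the 99% equal-tailed interval is δ = -3.84 ± z·2.01 with z = 2.576.
Half-width: 2.576 × 2.01 = 5.177.
-3.84 − 5.177 = -9.017; -3.84 + 5.177 = 1.337.

[-9.017, 1.337]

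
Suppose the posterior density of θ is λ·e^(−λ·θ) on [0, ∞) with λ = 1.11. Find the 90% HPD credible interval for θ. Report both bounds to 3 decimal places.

The exponential density is strictly decreasing on [0, ∞), so the HPD interval is anchored at 0: [0, q] with P(θ ≤ q) = 0.90.
q = −ln(1 − 0.90) / 1.11 = 2.3026 / 1.11 = 2.074.

[0.000, 2.074]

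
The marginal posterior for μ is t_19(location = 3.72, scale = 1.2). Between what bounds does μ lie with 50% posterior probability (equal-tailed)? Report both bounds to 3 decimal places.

The t_19 distribution is symmetric; the 50% interval is 3.72 ± t·1.2 with t_{0.75,19} = 0.688.
Half-width: 0.688 × 1.2 = 0.825.
3.72 − 0.825 = 2.895; 3.72 + 0.825 = 4.545.

[2.895, 4.545]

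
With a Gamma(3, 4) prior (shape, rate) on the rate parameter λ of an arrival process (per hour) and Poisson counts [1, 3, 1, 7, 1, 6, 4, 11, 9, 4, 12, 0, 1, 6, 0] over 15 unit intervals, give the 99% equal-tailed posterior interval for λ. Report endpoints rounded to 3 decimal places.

[2.604, 4.856]

Posterior: Gamma(3+66, 4+15) = Gamma(69, 19) (shape, rate).
Equal-tailed 99% interval: Gamma(69, 19) quantiles at 0.005 and 0.995.
Posterior mean ≈ 3.632, SD ≈ 0.437; a Normal approximation gives roughly [2.505, 4.758].
Exact: lower = 2.604; upper = 4.856.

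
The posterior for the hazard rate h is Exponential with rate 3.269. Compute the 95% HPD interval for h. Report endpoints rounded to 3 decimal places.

The exponential density is strictly decreasing on [0, ∞), so the HPD interval is anchored at 0: [0, q] with P(h ≤ q) = 0.95.
q = −ln(1 − 0.95) / 3.269 = 2.9957 / 3.269 = 0.916.

[0.000, 0.916]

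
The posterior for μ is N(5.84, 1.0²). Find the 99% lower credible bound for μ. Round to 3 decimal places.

Need L with P(μ ≥ L) = 0.99: L = 5.84 − z_{0.01}·1.0.
z = 2.326; L = 5.84 − 2.326 × 1.0 = 3.514.

3.514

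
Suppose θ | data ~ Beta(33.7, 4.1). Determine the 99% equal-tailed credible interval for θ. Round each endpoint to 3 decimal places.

Posterior: Beta(33.7, 4.1).
Equal-tailed 99% interval: the 0.005 and 0.995 quantiles of Beta(33.7, 4.1).
Posterior mean ≈ 0.892, SD ≈ 0.050; a Normal approximation gives roughly [0.763, 1.020].
Exact: F⁻¹(0.005) = 0.729; F⁻¹(0.995) = 0.980.

[0.729, 0.980]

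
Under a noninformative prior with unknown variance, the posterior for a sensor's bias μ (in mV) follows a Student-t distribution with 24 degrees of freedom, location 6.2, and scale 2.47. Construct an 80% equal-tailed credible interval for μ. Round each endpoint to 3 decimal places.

The t_24 distribution is symmetric; the 80% interval is 6.2 ± t·2.47 with t_{0.9,24} = 1.318.
Half-width: 1.318 × 2.47 = 3.255.
6.2 − 3.255 = 2.945; 6.2 + 3.255 = 9.455.

[2.945, 9.455]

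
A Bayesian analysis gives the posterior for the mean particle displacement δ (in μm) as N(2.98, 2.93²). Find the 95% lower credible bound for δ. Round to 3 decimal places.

-1.839

Need L with P(δ ≥ L) = 0.95: L = 2.98 − z_{0.05}·2.93.
z = 1.645; L = 2.98 − 1.645 × 2.93 = -1.839.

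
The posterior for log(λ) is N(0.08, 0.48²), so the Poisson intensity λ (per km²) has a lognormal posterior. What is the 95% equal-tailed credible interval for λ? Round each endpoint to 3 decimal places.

[0.423, 2.775]

On the log scale the 95% interval is 0.08 ± 1.960 × 0.48 = [-0.8608, 1.0208].
Exponentiate: [e^-0.8608, e^1.0208] = [0.423, 2.775].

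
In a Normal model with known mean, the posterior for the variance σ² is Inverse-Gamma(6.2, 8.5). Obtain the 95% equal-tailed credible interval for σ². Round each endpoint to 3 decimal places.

[0.711, 3.661]

Inverse-Gamma(6.2, 8.5) quantiles: F⁻¹(0.025) and F⁻¹(0.975).
Equivalently, 1/σ² ~ Gamma(6.2, rate = 8.5); invert its 0.975 and 0.025 quantiles.
Posterior mean ≈ 1.635, SD ≈ 0.798; a Normal approximation gives roughly [0.071, 3.198].
Exact: lower = 0.711; upper = 3.661.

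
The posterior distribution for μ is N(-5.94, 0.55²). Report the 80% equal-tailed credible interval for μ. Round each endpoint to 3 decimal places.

The posterior is symmetric, so the 80% equal-tailed interval is μ = -5.94 ± z·0.55 with z = 1.282.
Half-width: 1.282 × 0.55 = 0.705.
-5.94 − 0.705 = -6.645; -5.94 + 0.705 = -5.235.

[-6.645, -5.235]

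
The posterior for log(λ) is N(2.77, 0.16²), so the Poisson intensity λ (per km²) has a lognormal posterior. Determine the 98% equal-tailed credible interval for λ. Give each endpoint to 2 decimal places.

On the log scale the 98% interval is 2.77 ± 2.326 × 0.16 = [2.3978, 3.1422].
Exponentiate: [e^2.3978, e^3.1422] = [11.00, 23.16].

[11.00, 23.16]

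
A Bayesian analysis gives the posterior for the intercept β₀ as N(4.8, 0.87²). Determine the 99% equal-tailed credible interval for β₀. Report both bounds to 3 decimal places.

The posterior is symmetric, so the 99% equal-tailed interval is β₀ = 4.8 ± z·0.87 with z = 2.576.
Half-width: 2.576 × 0.87 = 2.241.
4.8 − 2.241 = 2.559; 4.8 + 2.241 = 7.041.

[2.559, 7.041]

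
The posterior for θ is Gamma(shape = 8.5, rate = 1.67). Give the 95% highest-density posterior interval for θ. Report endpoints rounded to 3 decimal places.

The posterior is unimodal and skewed, so the HPD interval has equal density at both endpoints and is the shortest 95% interval.
Solving f(1.973) = f(8.567) with F(8.567) − F(1.973) = 0.95 gives [1.973, 8.567].
For comparison, the equal-tailed interval is [2.265, 9.039]; the HPD is narrower and shifted toward the mode.

[1.973, 8.567]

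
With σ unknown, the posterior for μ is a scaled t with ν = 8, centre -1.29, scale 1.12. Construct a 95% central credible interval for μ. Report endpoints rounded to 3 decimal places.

[-3.873, 1.293]

The t_8 distribution is symmetric; the 95% interval is -1.29 ± t·1.12 with t_{0.975,8} = 2.306.
Half-width: 2.306 × 1.12 = 2.583.
-1.29 − 2.583 = -3.873; -1.29 + 2.583 = 1.293.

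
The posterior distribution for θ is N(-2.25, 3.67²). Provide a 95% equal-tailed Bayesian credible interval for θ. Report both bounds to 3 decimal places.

The posterior is symmetric, so the 95% equal-tailed interval is θ = -2.25 ± z·3.67 with z = 1.960.
Half-width: 1.960 × 3.67 = 7.193.
-2.25 − 7.193 = -9.443; -2.25 + 7.193 = 4.943.

[-9.443, 4.943]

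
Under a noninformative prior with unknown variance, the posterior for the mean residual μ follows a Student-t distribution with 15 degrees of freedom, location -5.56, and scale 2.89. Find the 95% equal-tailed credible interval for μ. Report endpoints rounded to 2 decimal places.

The t_15 distribution is symmetric; the 95% interval is -5.56 ± t·2.89 with t_{0.975,15} = 2.131.
Half-width: 2.131 × 2.89 = 6.16.
-5.56 − 6.16 = -11.72; -5.56 + 6.16 = 0.60.

[-11.72, 0.60]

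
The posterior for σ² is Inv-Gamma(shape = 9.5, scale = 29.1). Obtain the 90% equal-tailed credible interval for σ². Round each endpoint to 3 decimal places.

[1.931, 5.753]

Inverse-Gamma(9.5, 29.1) quantiles: F⁻¹(0.05) and F⁻¹(0.95).
Equivalently, 1/σ² ~ Gamma(9.5, rate = 29.1); invert its 0.95 and 0.05 quantiles.
Posterior mean ≈ 3.424, SD ≈ 1.250; a Normal approximation gives roughly [1.367, 5.480].
Exact: lower = 1.931; upper = 5.753.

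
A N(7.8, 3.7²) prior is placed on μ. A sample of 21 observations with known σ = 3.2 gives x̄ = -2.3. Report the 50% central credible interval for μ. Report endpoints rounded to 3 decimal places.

[-2.415, -1.490]

Posterior precision = 1/3.7² + 21/3.2² = 0.0730 + 2.0508 = 2.1238, so posterior SD = 0.6862.
Posterior mean = (7.8/3.7² + 21·-2.3/3.2²) / 2.1238 = -1.9526.
Interval: -1.9526 ± 0.674 × 0.6862 → [-2.415, -1.490].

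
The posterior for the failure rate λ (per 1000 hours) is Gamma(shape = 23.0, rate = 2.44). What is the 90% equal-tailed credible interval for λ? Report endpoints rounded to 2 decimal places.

Posterior: Gamma(shape 23.0, rate 2.44).
Equal-tailed 90% interval: Gamma(23.0, 2.44) quantiles at 0.05 and 0.95.
Posterior mean ≈ 9.43, SD ≈ 1.97; a Normal approximation gives roughly [6.19, 12.66].
Exact: lower = 6.44; upper = 12.87.

[6.44, 12.87]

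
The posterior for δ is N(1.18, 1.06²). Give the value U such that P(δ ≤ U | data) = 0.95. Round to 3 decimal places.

Need U with P(δ ≤ U) = 0.95: U = 1.18 + z_{0.05}·1.06.
z = 1.645; U = 1.18 + 1.645 × 1.06 = 2.924.

2.924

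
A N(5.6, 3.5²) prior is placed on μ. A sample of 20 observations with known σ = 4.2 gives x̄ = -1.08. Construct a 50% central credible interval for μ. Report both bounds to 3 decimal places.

[-1.243, -0.020]

Posterior precision = 1/3.5² + 20/4.2² = 0.0816 + 1.1338 = 1.2154, so posterior SD = 0.9071.
Posterior mean = (5.6/3.5² + 20·-1.08/4.2²) / 1.2154 = -0.6313.
Interval: -0.6313 ± 0.674 × 0.9071 → [-1.243, -0.020].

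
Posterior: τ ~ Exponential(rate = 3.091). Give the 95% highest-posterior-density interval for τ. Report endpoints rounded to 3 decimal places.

[0.000, 0.969]

The exponential density is strictly decreasing on [0, ∞), so the HPD interval is anchored at 0: [0, q] with P(τ ≤ q) = 0.95.
q = −ln(1 − 0.95) / 3.091 = 2.9957 / 3.091 = 0.969.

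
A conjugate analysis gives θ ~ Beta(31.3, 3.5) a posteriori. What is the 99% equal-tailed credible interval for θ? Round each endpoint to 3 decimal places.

[0.732, 0.985]

Posterior: Beta(31.3, 3.5).
Equal-tailed 99% interval: the 0.005 and 0.995 quantiles of Beta(31.3, 3.5).
Posterior mean ≈ 0.899, SD ≈ 0.050; a Normal approximation gives roughly [0.770, 1.029].
Exact: F⁻¹(0.005) = 0.732; F⁻¹(0.995) = 0.985.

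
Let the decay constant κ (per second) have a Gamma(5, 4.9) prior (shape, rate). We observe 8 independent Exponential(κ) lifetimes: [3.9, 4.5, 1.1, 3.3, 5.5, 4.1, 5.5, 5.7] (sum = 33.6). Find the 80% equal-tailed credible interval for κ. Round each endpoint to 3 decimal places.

[0.225, 0.462]

Posterior: Gamma(5+8, 4.9+33.6) = Gamma(13, 38.5) (shape, rate).
Equal-tailed 80% interval: Gamma(13, 38.5) quantiles at 0.1 and 0.9.
Posterior mean ≈ 0.338, SD ≈ 0.094; a Normal approximation gives roughly [0.218, 0.458].
Exact: lower = 0.225; upper = 0.462.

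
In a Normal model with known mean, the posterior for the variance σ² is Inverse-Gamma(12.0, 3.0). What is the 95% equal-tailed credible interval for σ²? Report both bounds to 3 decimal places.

[0.152, 0.484]

Inverse-Gamma(12.0, 3.0) quantiles: F⁻¹(0.025) and F⁻¹(0.975).
Equivalently, 1/σ² ~ Gamma(12.0, rate = 3.0); invert its 0.975 and 0.025 quantiles.
Posterior mean ≈ 0.273, SD ≈ 0.086; a Normal approximation gives roughly [0.104, 0.442].
Exact: lower = 0.152; upper = 0.484.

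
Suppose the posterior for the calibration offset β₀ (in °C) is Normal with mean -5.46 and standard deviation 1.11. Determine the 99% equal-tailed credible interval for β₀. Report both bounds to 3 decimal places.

[-8.319, -2.601]

The posterior is symmetric, so the 99% equal-tailed interval is β₀ = -5.46 ± z·1.11 with z = 2.576.
Half-width: 2.576 × 1.11 = 2.859.
-5.46 − 2.859 = -8.319; -5.46 + 2.859 = -2.601.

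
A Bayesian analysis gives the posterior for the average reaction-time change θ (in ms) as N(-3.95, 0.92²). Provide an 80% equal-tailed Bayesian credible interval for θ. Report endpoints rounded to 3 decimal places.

[-5.129, -2.771]

The posterior is symmetric, so the 80% equal-tailed interval is θ = -3.95 ± z·0.92 with z = 1.282.
Half-width: 1.282 × 0.92 = 1.179.
-3.95 − 1.179 = -5.129; -3.95 + 1.179 = -2.771.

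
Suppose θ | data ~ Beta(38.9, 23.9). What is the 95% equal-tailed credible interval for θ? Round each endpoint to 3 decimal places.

[0.497, 0.735]

Posterior: Beta(38.9, 23.9).
Equal-tailed 95% interval: the 0.025 and 0.975 quantiles of Beta(38.9, 23.9).
Posterior mean ≈ 0.619, SD ≈ 0.061; a Normal approximation gives roughly [0.500, 0.739].
Exact: F⁻¹(0.025) = 0.497; F⁻¹(0.975) = 0.735.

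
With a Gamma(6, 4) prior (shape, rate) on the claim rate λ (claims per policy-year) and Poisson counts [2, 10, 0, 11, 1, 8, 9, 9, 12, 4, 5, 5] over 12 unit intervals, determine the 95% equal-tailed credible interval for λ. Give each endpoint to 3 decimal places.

Posterior: Gamma(6+76, 4+12) = Gamma(82, 16) (shape, rate).
Equal-tailed 95% interval: Gamma(82, 16) quantiles at 0.025 and 0.975.
Posterior mean ≈ 5.125, SD ≈ 0.566; a Normal approximation gives roughly [4.016, 6.234].
Exact: lower = 4.076; upper = 6.292.

[4.076, 6.292]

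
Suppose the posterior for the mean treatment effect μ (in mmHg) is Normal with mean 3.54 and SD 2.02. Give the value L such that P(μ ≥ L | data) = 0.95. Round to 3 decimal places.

Need L with P(μ ≥ L) = 0.95: L = 3.54 − z_{0.05}·2.02.
z = 1.645; L = 3.54 − 1.645 × 2.02 = 0.217.

0.217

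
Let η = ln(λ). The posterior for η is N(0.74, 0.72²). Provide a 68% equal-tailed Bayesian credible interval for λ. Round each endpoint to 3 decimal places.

On the log scale the 68% interval is 0.74 ± 0.994 × 0.72 = [0.0240, 1.4560].
Exponentiate: [e^0.0240, e^1.4560] = [1.024, 4.289].

[1.024, 4.289]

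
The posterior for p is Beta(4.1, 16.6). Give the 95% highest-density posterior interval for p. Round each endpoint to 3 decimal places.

[0.047, 0.366]

The posterior is unimodal and skewed, so the HPD interval has equal density at both endpoints and is the shortest 95% interval.
Solving f(0.047) = f(0.366) with F(0.366) − F(0.047) = 0.95 gives [0.047, 0.366].
For comparison, the equal-tailed interval is [0.061, 0.390]; the HPD is narrower and shifted toward the mode.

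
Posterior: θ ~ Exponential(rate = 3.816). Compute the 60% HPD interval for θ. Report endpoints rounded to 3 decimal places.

[0.000, 0.240]

The exponential density is strictly decreasing on [0, ∞), so the HPD interval is anchored at 0: [0, q] with P(θ ≤ q) = 0.60.
q = −ln(1 − 0.60) / 3.816 = 0.9163 / 3.816 = 0.240.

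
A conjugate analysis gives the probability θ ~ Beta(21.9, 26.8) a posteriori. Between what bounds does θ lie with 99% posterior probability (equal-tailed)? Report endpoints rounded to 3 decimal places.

Posterior: Beta(21.9, 26.8).
Equal-tailed 99% interval: the 0.005 and 0.995 quantiles of Beta(21.9, 26.8).
Posterior mean ≈ 0.450, SD ≈ 0.071; a Normal approximation gives roughly [0.268, 0.631].
Exact: F⁻¹(0.005) = 0.275; F⁻¹(0.995) = 0.632.

[0.275, 0.632]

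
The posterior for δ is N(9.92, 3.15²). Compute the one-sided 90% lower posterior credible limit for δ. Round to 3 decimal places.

Need L with P(δ ≥ L) = 0.90: L = 9.92 − z_{0.1}·3.15.
z = 1.282; L = 9.92 − 1.282 × 3.15 = 5.883.

5.883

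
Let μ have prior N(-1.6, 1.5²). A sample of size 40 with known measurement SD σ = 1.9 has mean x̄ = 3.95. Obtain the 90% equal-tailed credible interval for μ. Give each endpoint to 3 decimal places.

[3.251, 4.220]

Posterior precision = 1/1.5² + 40/1.9² = 0.4444 + 11.0803 = 11.5248, so posterior SD = 0.2946.
Posterior mean = (-1.6/1.5² + 40·3.95/1.9²) / 11.5248 = 3.7360.
Interval: 3.7360 ± 1.645 × 0.2946 → [3.251, 4.220].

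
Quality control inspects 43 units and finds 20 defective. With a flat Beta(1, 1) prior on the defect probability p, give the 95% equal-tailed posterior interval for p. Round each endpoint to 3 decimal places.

Posterior: Beta(1+20, 1+23) = Beta(21, 24).
Equal-tailed 95% interval: the 0.025 and 0.975 quantiles of Beta(21, 24).
Posterior mean ≈ 0.467, SD ≈ 0.074; a Normal approximation gives roughly [0.322, 0.611].
Exact: F⁻¹(0.025) = 0.325; F⁻¹(0.975) = 0.612.

[0.325, 0.612]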